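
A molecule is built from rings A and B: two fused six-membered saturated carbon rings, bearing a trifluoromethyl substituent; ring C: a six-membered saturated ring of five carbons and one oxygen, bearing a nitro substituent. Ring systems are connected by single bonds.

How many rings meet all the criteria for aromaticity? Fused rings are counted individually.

Ring A has only sp³ atoms, so it is not fully conjugated — not aromatic (cyclohexane ring).
Ring B has only sp³ atoms, so it is not fully conjugated — not aromatic (cyclohexane ring).
Ring C has only sp³ atoms, so it is not fully conjugated — not aromatic (tetrahydropyran).
No ring is aromatic. Total: 0.

0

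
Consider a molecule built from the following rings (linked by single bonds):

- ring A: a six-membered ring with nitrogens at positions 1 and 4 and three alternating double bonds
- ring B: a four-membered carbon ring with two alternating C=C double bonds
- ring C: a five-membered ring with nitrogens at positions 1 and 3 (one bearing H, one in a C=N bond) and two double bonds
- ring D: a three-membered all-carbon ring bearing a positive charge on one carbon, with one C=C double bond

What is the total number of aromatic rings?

Ring A is planar and fully conjugated; 3 ring double bonds give 6 π electrons. 6 = 4(1)+2, so ring A is aromatic (pyrazine).
Ring B has only sp² ring atoms; a planar conformation would have a fully conjugated π system of 4 electrons. But 4 = 4(1), which is 4n not 4n+2, so ring B is not aromatic (cyclobutadiene) — cyclobutadiene is antiaromatic and distorts to a rectangle.
Ring C has a continuous p-orbital overlap around the ring; 2 ring double bonds (4 π electrons) plus a heteroatom lone pair (2) give 6 π electrons. 6 = 4(1)+2, so ring C is aromatic (imidazole).
Ring D has a continuous p-orbital overlap around the ring; 1 ring double bond (2 π electrons) plus the carbocation's empty p orbital (0, but keeps the ring conjugated) give 2 π electrons. That satisfies 4n+2 with n=0, so ring D is aromatic (cyclopropenyl cation).
Aromatic: A, C, D. Total: 3.

3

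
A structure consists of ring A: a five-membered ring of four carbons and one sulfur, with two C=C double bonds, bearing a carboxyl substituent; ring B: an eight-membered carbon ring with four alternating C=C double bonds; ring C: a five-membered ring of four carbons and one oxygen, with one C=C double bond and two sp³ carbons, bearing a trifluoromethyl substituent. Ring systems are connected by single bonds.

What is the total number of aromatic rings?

1

Ring A is planar and fully conjugated; 2 ring double bonds (4 π electrons) plus a heteroatom lone pair (2) give 6 π electrons. That satisfies 4n+2 with n=1, so ring A is aromatic (thiophene).
Ring B has only sp² ring atoms; a planar conformation would have a fully conjugated π system of 8 electrons. But 8 = 4(2), which is 4n not 4n+2, so ring B is not aromatic (cyclooctatetraene) — cyclooctatetraene distorts into a non-planar tub to avoid antiaromaticity.
Ring C has two sp³ carbons, so it is not fully conjugated — not aromatic (2,3-dihydrofuran).
Aromatic: A. Total: 1.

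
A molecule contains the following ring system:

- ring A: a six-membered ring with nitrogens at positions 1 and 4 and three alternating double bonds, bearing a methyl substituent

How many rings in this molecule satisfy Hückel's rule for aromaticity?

1

Ring A has a continuous p-orbital overlap around the ring; 3 ring double bonds give 6 π electrons. 6 = 4(1)+2, so ring A is aromatic (pyrazine).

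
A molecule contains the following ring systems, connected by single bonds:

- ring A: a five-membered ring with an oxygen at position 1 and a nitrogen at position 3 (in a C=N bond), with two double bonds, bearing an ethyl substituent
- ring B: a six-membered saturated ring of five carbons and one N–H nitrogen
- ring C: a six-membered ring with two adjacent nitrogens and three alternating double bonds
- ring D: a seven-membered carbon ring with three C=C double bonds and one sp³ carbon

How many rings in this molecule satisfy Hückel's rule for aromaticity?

Ring A is fully conjugated (every ring atom contributes a p orbital); 2 ring double bonds (4 π electrons) plus a heteroatom lone pair (2) give 6 π electrons. That satisfies 4n+2 with n=1, so ring A is aromatic (oxazole).
Ring B has only sp³ atoms, so it is not fully conjugated — not aromatic (piperidine).
Ring C is fully conjugated (every ring atom contributes a p orbital); 3 ring double bonds give 6 π electrons. 6 = 4(1)+2, so ring C is aromatic (pyridazine).
Ring D has one sp³ carbon, so it is not fully conjugated — not aromatic (cycloheptatriene).
Aromatic: A, C. Total: 2.

2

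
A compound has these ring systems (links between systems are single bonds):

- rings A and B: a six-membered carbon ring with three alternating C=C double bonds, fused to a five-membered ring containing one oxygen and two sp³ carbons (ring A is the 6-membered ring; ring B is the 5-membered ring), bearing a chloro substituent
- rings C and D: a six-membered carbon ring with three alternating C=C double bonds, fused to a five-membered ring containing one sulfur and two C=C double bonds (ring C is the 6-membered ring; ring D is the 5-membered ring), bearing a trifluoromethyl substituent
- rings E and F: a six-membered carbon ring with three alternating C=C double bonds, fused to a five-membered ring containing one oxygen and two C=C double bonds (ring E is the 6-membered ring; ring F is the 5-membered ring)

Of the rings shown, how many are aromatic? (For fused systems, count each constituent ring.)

5

Ring A has a continuous p-orbital overlap around the ring; 3 ring double bonds give 6 π electrons. That satisfies 4n+2 with n=1, so ring A is aromatic (benzene ring).
Ring B has two sp³ carbons, so it is not fully conjugated — not aromatic (oxolane ring).
Rings C and D form a fused bicyclic system (with one sulfur) with 9 sp² atoms and 10 π electrons from ring double bonds plus a heteroatom lone pair. 10 = 4(2)+2, so the system is aromatic and both rings count as aromatic (benzothiophene).
Rings E and F form a fused bicyclic system (with one oxygen) with 9 sp² atoms and 10 π electrons from ring double bonds plus a heteroatom lone pair. 10 = 4(2)+2, so the system is aromatic and both rings count as aromatic (benzofuran).
Aromatic: A, C, D, E, F. Total: 5.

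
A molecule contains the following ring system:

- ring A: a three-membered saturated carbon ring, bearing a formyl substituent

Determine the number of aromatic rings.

Ring A has only sp³ atoms, so it is not fully conjugated — not aromatic (cyclopropane).

0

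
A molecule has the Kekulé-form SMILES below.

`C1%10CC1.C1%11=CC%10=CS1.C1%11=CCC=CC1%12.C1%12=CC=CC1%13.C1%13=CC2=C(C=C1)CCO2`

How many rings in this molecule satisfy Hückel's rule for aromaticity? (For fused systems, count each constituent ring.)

The SMILES encodes a three-membered saturated carbon ring; a five-membered ring of four carbons and one sulfur, with two C=C double bonds; a six-membered carbon ring with two isolated C=C double bonds and two sp³ carbons; a five-membered carbon ring with two conjugated C=C double bonds and one sp³ carbon; a six-membered carbon ring with three alternating C=C double bonds, fused to a five-membered ring containing one oxygen and two sp³ carbons.
The 3-membered ring has only sp³ atoms, so it is not fully conjugated — not aromatic (cyclopropane).
The 5-membered ring with one sulfur has a continuous p-orbital overlap around the ring; 2 ring double bonds (4 π electrons) plus a heteroatom lone pair (2) give 6 π electrons. That satisfies 4n+2 with n=1, so it is aromatic (thiophene).
The 6-membered ring has two sp³ carbons, so it is not fully conjugated — not aromatic (1,4-cyclohexadiene).
The 5-membered ring has one sp³ carbon, so it is not fully conjugated — not aromatic (cyclopentadiene).
The second 6-membered ring has a continuous p-orbital overlap around the ring; 3 ring double bonds give 6 π electrons. That satisfies 4n+2 with n=1, so it is aromatic (benzene ring).
The 5-membered ring with one oxygen has two sp³ carbons, so it is not fully conjugated — not aromatic (oxolane ring).
2 of the 6 rings are aromatic. Total: 2.

2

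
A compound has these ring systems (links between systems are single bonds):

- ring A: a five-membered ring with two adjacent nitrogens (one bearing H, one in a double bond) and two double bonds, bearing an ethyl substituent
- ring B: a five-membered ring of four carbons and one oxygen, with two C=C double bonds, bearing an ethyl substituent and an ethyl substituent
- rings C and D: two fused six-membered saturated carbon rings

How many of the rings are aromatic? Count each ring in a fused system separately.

Ring A is planar and fully conjugated; 2 ring double bonds (4 π electrons) plus a heteroatom lone pair (2) give 6 π electrons. That satisfies 4n+2 with n=1, so ring A is aromatic (pyrazole).
Ring B is fully conjugated (every ring atom contributes a p orbital); 2 ring double bonds (4 π electrons) plus a heteroatom lone pair (2) give 6 π electrons. That satisfies 4n+2 with n=1, so ring B is aromatic (furan).
Ring C has only sp³ atoms, so it is not fully conjugated — not aromatic (cyclohexane ring).
Ring D has only sp³ atoms, so it is not fully conjugated — not aromatic (cyclohexane ring).
Aromatic: A, B. Total: 2.

2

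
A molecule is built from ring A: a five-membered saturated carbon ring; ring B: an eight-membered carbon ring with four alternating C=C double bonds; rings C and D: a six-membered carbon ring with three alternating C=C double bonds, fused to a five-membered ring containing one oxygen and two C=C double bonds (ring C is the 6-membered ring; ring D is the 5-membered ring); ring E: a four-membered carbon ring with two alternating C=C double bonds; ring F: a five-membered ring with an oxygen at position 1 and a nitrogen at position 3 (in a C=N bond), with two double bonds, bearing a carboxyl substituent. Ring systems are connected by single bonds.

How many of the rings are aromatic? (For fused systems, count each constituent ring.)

3

Ring A has only sp³ atoms, so it is not fully conjugated — not aromatic (cyclopentane).
Ring B has only sp² ring atoms; a planar conformation would have a fully conjugated π system of 8 electrons. But 8 = 4(2), which is 4n not 4n+2, so ring B is not aromatic (cyclooctatetraene) — cyclooctatetraene distorts into a non-planar tub to avoid antiaromaticity.
Rings C and D form a fused bicyclic system (with one oxygen) with 9 sp² atoms and 10 π electrons from ring double bonds plus a heteroatom lone pair. 10 = 4(2)+2, so the system is aromatic and both rings count as aromatic (benzofuran).
Ring E has only sp² ring atoms; a planar conformation would have a fully conjugated π system of 4 electrons. But 4 = 4(1), which is 4n not 4n+2, so ring E is not aromatic (cyclobutadiene) — cyclobutadiene is antiaromatic and distorts to a rectangle.
Ring F has a continuous p-orbital overlap around the ring; 2 ring double bonds (4 π electrons) plus a heteroatom lone pair (2) give 6 π electrons. That satisfies 4n+2 with n=1, so ring F is aromatic (oxazole).
Aromatic: C, D, F. Total: 3.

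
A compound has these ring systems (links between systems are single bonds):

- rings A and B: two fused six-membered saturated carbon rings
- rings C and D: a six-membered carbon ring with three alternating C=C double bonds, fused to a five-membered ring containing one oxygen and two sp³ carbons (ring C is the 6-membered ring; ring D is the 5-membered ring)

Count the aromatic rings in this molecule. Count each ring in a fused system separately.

1

Ring A has only sp³ atoms, so it is not fully conjugated — not aromatic (cyclohexane ring).
Ring B has only sp³ atoms, so it is not fully conjugated — not aromatic (cyclohexane ring).
Ring C is planar and fully conjugated; 3 ring double bonds give 6 π electrons. 6 = 4(1)+2, so ring C is aromatic (benzene ring).
Ring D has two sp³ carbons, so it is not fully conjugated — not aromatic (oxolane ring).
Aromatic: C. Total: 1.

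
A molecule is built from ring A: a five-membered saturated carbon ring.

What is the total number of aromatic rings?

0

Ring A has only sp³ atoms, so it is not fully conjugated — not aromatic (cyclopentane).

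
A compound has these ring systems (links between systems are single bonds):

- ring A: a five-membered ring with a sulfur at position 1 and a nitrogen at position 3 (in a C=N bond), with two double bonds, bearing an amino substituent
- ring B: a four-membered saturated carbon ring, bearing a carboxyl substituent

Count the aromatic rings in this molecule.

1

Ring A is fully conjugated (every ring atom contributes a p orbital); 2 ring double bonds (4 π electrons) plus a heteroatom lone pair (2) give 6 π electrons. That satisfies 4n+2 with n=1, so ring A is aromatic (thiazole).
Ring B has only sp³ atoms, so it is not fully conjugated — not aromatic (cyclobutane).
Aromatic: A. Total: 1.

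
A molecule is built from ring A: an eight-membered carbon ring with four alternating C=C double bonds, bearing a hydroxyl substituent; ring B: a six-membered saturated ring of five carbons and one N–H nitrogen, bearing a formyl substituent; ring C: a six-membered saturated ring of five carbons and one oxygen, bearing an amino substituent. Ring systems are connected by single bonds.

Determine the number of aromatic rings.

0

Ring A has only sp² ring atoms; a planar conformation would have a fully conjugated π system of 8 electrons. But 8 = 4(2), which is 4n not 4n+2, so ring A is not aromatic (cyclooctatetraene) — cyclooctatetraene distorts into a non-planar tub to avoid antiaromaticity.
Ring B has only sp³ atoms, so it is not fully conjugated — not aromatic (piperidine).
Ring C has only sp³ atoms, so it is not fully conjugated — not aromatic (tetrahydropyran).
No ring is aromatic. Total: 0.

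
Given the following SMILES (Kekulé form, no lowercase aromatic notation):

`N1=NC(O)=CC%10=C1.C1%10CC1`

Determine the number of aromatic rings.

1

The SMILES encodes a six-membered ring with two adjacent nitrogens and three alternating double bonds; a three-membered saturated carbon ring.
The 6-membered ring with two nitrogens (1,2) is fully conjugated (every ring atom contributes a p orbital); 3 ring double bonds give 6 π electrons. That satisfies 4n+2 with n=1, so it is aromatic (pyridazine).
The 3-membered ring has only sp³ atoms, so it is not fully conjugated — not aromatic (cyclopropane).
1 of the 2 rings is aromatic. Total: 1.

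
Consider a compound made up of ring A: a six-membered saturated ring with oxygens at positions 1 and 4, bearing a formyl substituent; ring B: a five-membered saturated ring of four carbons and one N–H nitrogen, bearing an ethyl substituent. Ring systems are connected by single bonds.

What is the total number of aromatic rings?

Ring A has only sp³ atoms, so it is not fully conjugated — not aromatic (1,4-dioxane).
Ring B has only sp³ atoms, so it is not fully conjugated — not aromatic (pyrrolidine).
No ring is aromatic. Total: 0.

0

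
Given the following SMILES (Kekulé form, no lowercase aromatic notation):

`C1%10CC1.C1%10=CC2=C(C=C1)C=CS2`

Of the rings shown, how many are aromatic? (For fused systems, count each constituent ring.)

2

The SMILES encodes a three-membered saturated carbon ring; a six-membered carbon ring with three alternating C=C double bonds, fused to a five-membered ring containing one sulfur and two C=C double bonds.
The 3-membered ring has only sp³ atoms, so it is not fully conjugated — not aromatic (cyclopropane).
The fused 6/5-membered bicyclic (with one sulfur) is a single π system with 9 sp² atoms and 10 π electrons from ring double bonds plus a heteroatom lone pair. 10 = 4(2)+2, so the system is aromatic and both rings count as aromatic (benzothiophene).
2 of the 3 rings are aromatic. Total: 2.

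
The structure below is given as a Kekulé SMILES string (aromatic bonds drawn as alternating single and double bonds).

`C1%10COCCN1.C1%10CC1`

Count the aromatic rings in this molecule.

0

The SMILES encodes a six-membered saturated ring with an oxygen and an N–H nitrogen at positions 1 and 4; a three-membered saturated carbon ring.
The 6-membered ring with one oxygen and one N–H (1,4) has only sp³ atoms, so it is not fully conjugated — not aromatic (morpholine).
The 3-membered ring has only sp³ atoms, so it is not fully conjugated — not aromatic (cyclopropane).
None of the rings are aromatic. Total: 0.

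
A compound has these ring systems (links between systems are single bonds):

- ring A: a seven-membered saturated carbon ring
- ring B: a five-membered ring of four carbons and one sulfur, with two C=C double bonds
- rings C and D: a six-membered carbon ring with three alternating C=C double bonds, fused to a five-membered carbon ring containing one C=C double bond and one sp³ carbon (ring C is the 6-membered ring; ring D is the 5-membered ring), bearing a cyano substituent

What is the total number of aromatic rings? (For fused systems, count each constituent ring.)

Ring A has only sp³ atoms, so it is not fully conjugated — not aromatic (cycloheptane).
Ring B is fully conjugated (every ring atom contributes a p orbital); 2 ring double bonds (4 π electrons) plus a heteroatom lone pair (2) give 6 π electrons. Since 6 = 4n+2 (n=1), ring B is aromatic (thiophene).
Ring C has a continuous p-orbital overlap around the ring; 3 ring double bonds give 6 π electrons. Since 6 = 4n+2 (n=1), ring C is aromatic (benzene ring).
Ring D has one sp³ carbon, so it is not fully conjugated — not aromatic (cyclopentene ring).
Aromatic: B, C. Total: 2.

2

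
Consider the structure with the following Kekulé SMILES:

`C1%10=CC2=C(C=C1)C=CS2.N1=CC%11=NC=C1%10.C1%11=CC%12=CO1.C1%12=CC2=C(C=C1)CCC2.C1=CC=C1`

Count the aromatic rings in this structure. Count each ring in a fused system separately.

5

The SMILES encodes a six-membered carbon ring with three alternating C=C double bonds, fused to a five-membered ring containing one sulfur and two C=C double bonds; a six-membered ring with nitrogens at positions 1 and 4 and three alternating double bonds; a five-membered ring of four carbons and one oxygen, with two C=C double bonds; a six-membered carbon ring with three alternating C=C double bonds, fused to a saturated five-membered carbon ring; a four-membered carbon ring with two alternating C=C double bonds.
The fused 6/5-membered bicyclic (with one sulfur) is a single π system with 9 sp² atoms and 10 π electrons from ring double bonds plus a heteroatom lone pair. 10 = 4(2)+2, so the system is aromatic and both rings count as aromatic (benzothiophene).
The 6-membered ring with two nitrogens (1,4) is fully conjugated (every ring atom contributes a p orbital); 3 ring double bonds give 6 π electrons. That satisfies 4n+2 with n=1, so it is aromatic (pyrazine).
The 5-membered ring with one oxygen is planar and fully conjugated; 2 ring double bonds (4 π electrons) plus a heteroatom lone pair (2) give 6 π electrons. That satisfies 4n+2 with n=1, so it is aromatic (furan).
The 6-membered ring has a continuous p-orbital overlap around the ring; 3 ring double bonds give 6 π electrons. That satisfies 4n+2 with n=1, so it is aromatic (benzene ring).
The 5-membered ring has three sp³ carbons, so it is not fully conjugated — not aromatic (cyclopentane ring).
The 4-membered ring has only sp² ring atoms; a planar conformation would have a fully conjugated π system of 4 electrons. But 4 = 4(1), which is 4n not 4n+2, so it is not aromatic (cyclobutadiene) — cyclobutadiene is antiaromatic and distorts to a rectangle.
5 of the 7 rings are aromatic. Total: 5.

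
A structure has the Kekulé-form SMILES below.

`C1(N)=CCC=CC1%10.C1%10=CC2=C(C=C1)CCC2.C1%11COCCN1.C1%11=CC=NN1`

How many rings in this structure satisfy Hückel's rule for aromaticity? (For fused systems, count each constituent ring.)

2

The SMILES encodes a six-membered carbon ring with two isolated C=C double bonds and two sp³ carbons; a six-membered carbon ring with three alternating C=C double bonds, fused to a saturated five-membered carbon ring; a six-membered saturated ring with an oxygen and an N–H nitrogen at positions 1 and 4; a five-membered ring with two adjacent nitrogens (one bearing H, one in a double bond) and two double bonds.
The 6-membered ring has two sp³ carbons, so it is not fully conjugated — not aromatic (1,4-cyclohexadiene).
The second 6-membered ring has a continuous p-orbital overlap around the ring; 3 ring double bonds give 6 π electrons. Since 6 = 4n+2 (n=1), it is aromatic (benzene ring).
The 5-membered ring has three sp³ carbons, so it is not fully conjugated — not aromatic (cyclopentane ring).
The 6-membered ring with one oxygen and one N–H (1,4) has only sp³ atoms, so it is not fully conjugated — not aromatic (morpholine).
The 5-membered ring with two adjacent nitrogens (one N–H, one =N–) has a continuous p-orbital overlap around the ring; 2 ring double bonds (4 π electrons) plus a heteroatom lone pair (2) give 6 π electrons. 6 = 4(1)+2, so it is aromatic (pyrazole).
2 of the 5 rings are aromatic. Total: 2.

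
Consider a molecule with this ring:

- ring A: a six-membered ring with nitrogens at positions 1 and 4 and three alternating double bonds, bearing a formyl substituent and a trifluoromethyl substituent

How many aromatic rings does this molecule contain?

Ring A has a continuous p-orbital overlap around the ring; 3 ring double bonds give 6 π electrons. Since 6 = 4n+2 (n=1), ring A is aromatic (pyrazine).

1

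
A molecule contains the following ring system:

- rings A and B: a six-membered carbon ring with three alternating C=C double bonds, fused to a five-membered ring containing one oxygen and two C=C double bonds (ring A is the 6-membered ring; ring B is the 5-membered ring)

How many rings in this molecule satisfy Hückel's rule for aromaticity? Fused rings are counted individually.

2

Rings A and B form a fused bicyclic system (with one oxygen) with 9 sp² atoms and 10 π electrons from ring double bonds plus a heteroatom lone pair. 10 = 4(2)+2, so the system is aromatic and both rings count as aromatic (benzofuran).
Aromatic: A, B. Total: 2.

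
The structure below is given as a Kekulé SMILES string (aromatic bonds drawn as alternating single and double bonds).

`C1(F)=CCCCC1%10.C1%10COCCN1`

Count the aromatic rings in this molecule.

The SMILES encodes a six-membered carbon ring with one C=C double bond; a six-membered saturated ring with an oxygen and an N–H nitrogen at positions 1 and 4.
The 6-membered ring has four sp³ carbons, so it is not fully conjugated — not aromatic (cyclohexene).
The 6-membered ring with one oxygen and one N–H (1,4) has only sp³ atoms, so it is not fully conjugated — not aromatic (morpholine).
None of the rings are aromatic. Total: 0.

0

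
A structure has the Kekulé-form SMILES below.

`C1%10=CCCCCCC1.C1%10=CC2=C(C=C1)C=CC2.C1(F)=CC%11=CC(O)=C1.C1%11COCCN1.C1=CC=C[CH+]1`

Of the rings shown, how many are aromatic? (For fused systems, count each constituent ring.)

2

The SMILES encodes an eight-membered carbon ring with one C=C double bond; a six-membered carbon ring with three alternating C=C double bonds, fused to a five-membered carbon ring containing one C=C double bond and one sp³ carbon; a six-membered carbon ring with three alternating C=C double bonds; a six-membered saturated ring with an oxygen and an N–H nitrogen at positions 1 and 4; a five-membered all-carbon ring bearing a positive charge on one carbon, with two C=C double bonds.
The 8-membered ring has six sp³ carbons, so it is not fully conjugated — not aromatic (cyclooctene).
The 6-membered ring is fully conjugated (every ring atom contributes a p orbital); 3 ring double bonds give 6 π electrons. That satisfies 4n+2 with n=1, so it is aromatic (benzene ring).
The 5-membered ring has one sp³ carbon, so it is not fully conjugated — not aromatic (cyclopentene ring).
The second 6-membered ring is fully conjugated (every ring atom contributes a p orbital); 3 ring double bonds give 6 π electrons. Since 6 = 4n+2 (n=1), it is aromatic (benzene).
The 6-membered ring with one oxygen and one N–H (1,4) has only sp³ atoms, so it is not fully conjugated — not aromatic (morpholine).
The second 5-membered ring has only sp² ring atoms; a planar conformation would have a fully conjugated π system of 4 electrons. But 4 = 4(1), which is 4n not 4n+2, so it is not aromatic (cyclopentadienyl cation).
2 of the 6 rings are aromatic. Total: 2.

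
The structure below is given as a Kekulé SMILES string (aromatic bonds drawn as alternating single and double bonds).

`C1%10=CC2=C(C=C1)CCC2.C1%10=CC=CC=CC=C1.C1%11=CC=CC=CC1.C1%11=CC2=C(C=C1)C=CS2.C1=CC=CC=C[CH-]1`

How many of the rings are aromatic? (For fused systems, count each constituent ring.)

The SMILES encodes a six-membered carbon ring with three alternating C=C double bonds, fused to a saturated five-membered carbon ring; an eight-membered carbon ring with four alternating C=C double bonds; a seven-membered carbon ring with three C=C double bonds and one sp³ carbon; a six-membered carbon ring with three alternating C=C double bonds, fused to a five-membered ring containing one sulfur and two C=C double bonds; a seven-membered all-carbon ring bearing a negative charge on one carbon, with three C=C double bonds.
The 6-membered ring has a continuous p-orbital overlap around the ring; 3 ring double bonds give 6 π electrons. 6 = 4(1)+2, so it is aromatic (benzene ring).
The 5-membered ring has three sp³ carbons, so it is not fully conjugated — not aromatic (cyclopentane ring).
The 8-membered ring has only sp² ring atoms; a planar conformation would have a fully conjugated π system of 8 electrons. But 8 = 4(2), which is 4n not 4n+2, so it is not aromatic (cyclooctatetraene) — cyclooctatetraene distorts into a non-planar tub to avoid antiaromaticity.
The 7-membered ring has one sp³ carbon, so it is not fully conjugated — not aromatic (cycloheptatriene).
The fused 6/5-membered bicyclic (with one sulfur) is a single π system with 9 sp² atoms and 10 π electrons from ring double bonds plus a heteroatom lone pair. 10 = 4(2)+2, so the system is aromatic and both rings count as aromatic (benzothiophene).
The second 7-membered ring has only sp² ring atoms; a planar conformation would have a fully conjugated π system of 8 electrons. But 8 = 4(2), which is 4n not 4n+2, so it is not aromatic (cycloheptatrienyl anion).
3 of the 7 rings are aromatic. Total: 3.

3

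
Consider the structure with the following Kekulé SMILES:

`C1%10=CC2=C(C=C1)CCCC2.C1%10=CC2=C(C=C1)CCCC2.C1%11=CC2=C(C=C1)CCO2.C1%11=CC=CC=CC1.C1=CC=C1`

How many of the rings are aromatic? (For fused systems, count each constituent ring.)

3

The SMILES encodes a six-membered carbon ring with three alternating C=C double bonds, fused to a saturated six-membered carbon ring; a six-membered carbon ring with three alternating C=C double bonds, fused to a saturated six-membered carbon ring; a six-membered carbon ring with three alternating C=C double bonds, fused to a five-membered ring containing one oxygen and two sp³ carbons; a seven-membered carbon ring with three C=C double bonds and one sp³ carbon; a four-membered carbon ring with two alternating C=C double bonds.
The 6-membered ring is planar and fully conjugated; 3 ring double bonds give 6 π electrons. 6 = 4(1)+2, so it is aromatic (benzene ring).
The second 6-membered ring has four sp³ carbons, so it is not fully conjugated — not aromatic (cyclohexane ring).
The third 6-membered ring has a continuous p-orbital overlap around the ring; 3 ring double bonds give 6 π electrons. 6 = 4(1)+2, so it is aromatic (benzene ring).
The fourth 6-membered ring has four sp³ carbons, so it is not fully conjugated — not aromatic (cyclohexane ring).
The fifth 6-membered ring has a continuous p-orbital overlap around the ring; 3 ring double bonds give 6 π electrons. Since 6 = 4n+2 (n=1), it is aromatic (benzene ring).
The 5-membered ring with one oxygen has two sp³ carbons, so it is not fully conjugated — not aromatic (oxolane ring).
The 7-membered ring has one sp³ carbon, so it is not fully conjugated — not aromatic (cycloheptatriene).
The 4-membered ring has only sp² ring atoms; a planar conformation would have a fully conjugated π system of 4 electrons. But 4 = 4(1), which is 4n not 4n+2, so it is not aromatic (cyclobutadiene) — cyclobutadiene is antiaromatic and distorts to a rectangle.
3 of the 8 rings are aromatic. Total: 3.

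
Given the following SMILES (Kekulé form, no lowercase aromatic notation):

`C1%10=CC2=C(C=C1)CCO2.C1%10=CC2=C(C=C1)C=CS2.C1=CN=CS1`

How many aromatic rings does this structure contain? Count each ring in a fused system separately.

The SMILES encodes a six-membered carbon ring with three alternating C=C double bonds, fused to a five-membered ring containing one oxygen and two sp³ carbons; a six-membered carbon ring with three alternating C=C double bonds, fused to a five-membered ring containing one sulfur and two C=C double bonds; a five-membered ring with a sulfur at position 1 and a nitrogen at position 3 (in a C=N bond), with two double bonds.
The 6-membered ring is planar and fully conjugated; 3 ring double bonds give 6 π electrons. 6 = 4(1)+2, so it is aromatic (benzene ring).
The 5-membered ring with one oxygen has two sp³ carbons, so it is not fully conjugated — not aromatic (oxolane ring).
The fused 6/5-membered bicyclic (with one sulfur) is a single π system with 9 sp² atoms and 10 π electrons from ring double bonds plus a heteroatom lone pair. 10 = 4(2)+2, so the system is aromatic and both rings count as aromatic (benzothiophene).
The 5-membered ring with one sulfur and one =N– is planar and fully conjugated; 2 ring double bonds (4 π electrons) plus a heteroatom lone pair (2) give 6 π electrons. 6 = 4(1)+2, so it is aromatic (thiazole).
4 of the 5 rings are aromatic. Total: 4.

4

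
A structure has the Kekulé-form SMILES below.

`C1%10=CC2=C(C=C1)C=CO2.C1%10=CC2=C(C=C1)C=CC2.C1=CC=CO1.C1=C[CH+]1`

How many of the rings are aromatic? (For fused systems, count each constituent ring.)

5

The SMILES encodes a six-membered carbon ring with three alternating C=C double bonds, fused to a five-membered ring containing one oxygen and two C=C double bonds; a six-membered carbon ring with three alternating C=C double bonds, fused to a five-membered carbon ring containing one C=C double bond and one sp³ carbon; a five-membered ring of four carbons and one oxygen, with two C=C double bonds; a three-membered all-carbon ring bearing a positive charge on one carbon, with one C=C double bond.
The fused 6/5-membered bicyclic (with one oxygen) is a single π system with 9 sp² atoms and 10 π electrons from ring double bonds plus a heteroatom lone pair. 10 = 4(2)+2, so the system is aromatic and both rings count as aromatic (benzofuran).
The 6-membered ring is fully conjugated (every ring atom contributes a p orbital); 3 ring double bonds give 6 π electrons. 6 = 4(1)+2, so it is aromatic (benzene ring).
The 5-membered ring has one sp³ carbon, so it is not fully conjugated — not aromatic (cyclopentene ring).
The 5-membered ring with one oxygen is planar and fully conjugated; 2 ring double bonds (4 π electrons) plus a heteroatom lone pair (2) give 6 π electrons. Since 6 = 4n+2 (n=1), it is aromatic (furan).
The 3-membered ring has a continuous p-orbital overlap around the ring; 1 ring double bond (2 π electrons) plus the carbocation's empty p orbital (0, but keeps the ring conjugated) give 2 π electrons. That satisfies 4n+2 with n=0, so it is aromatic (cyclopropenyl cation).
5 of the 6 rings are aromatic. Total: 5.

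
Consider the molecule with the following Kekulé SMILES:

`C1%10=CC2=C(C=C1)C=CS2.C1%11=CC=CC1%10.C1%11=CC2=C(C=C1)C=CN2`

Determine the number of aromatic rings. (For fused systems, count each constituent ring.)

4

The SMILES encodes a six-membered carbon ring with three alternating C=C double bonds, fused to a five-membered ring containing one sulfur and two C=C double bonds; a five-membered carbon ring with two conjugated C=C double bonds and one sp³ carbon; a six-membered carbon ring with three alternating C=C double bonds, fused to a five-membered ring containing one N–H nitrogen and two C=C double bonds.
The fused 6/5-membered bicyclic (with one sulfur) is a single π system with 9 sp² atoms and 10 π electrons from ring double bonds plus a heteroatom lone pair. 10 = 4(2)+2, so the system is aromatic and both rings count as aromatic (benzothiophene).
The 5-membered ring has one sp³ carbon, so it is not fully conjugated — not aromatic (cyclopentadiene).
The fused 6/5-membered bicyclic (with one N–H) is a single π system with 9 sp² atoms and 10 π electrons from ring double bonds plus a heteroatom lone pair. 10 = 4(2)+2, so the system is aromatic and both rings count as aromatic (indole).
4 of the 5 rings are aromatic. Total: 4.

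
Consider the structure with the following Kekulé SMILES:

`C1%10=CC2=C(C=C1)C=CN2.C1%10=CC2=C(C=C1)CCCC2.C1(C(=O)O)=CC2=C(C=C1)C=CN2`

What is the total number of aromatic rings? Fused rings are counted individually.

5

The SMILES encodes a six-membered carbon ring with three alternating C=C double bonds, fused to a five-membered ring containing one N–H nitrogen and two C=C double bonds; a six-membered carbon ring with three alternating C=C double bonds, fused to a saturated six-membered carbon ring; a six-membered carbon ring with three alternating C=C double bonds, fused to a five-membered ring containing one N–H nitrogen and two C=C double bonds.
The fused 6/5-membered bicyclic (with one N–H) is a single π system with 9 sp² atoms and 10 π electrons from ring double bonds plus a heteroatom lone pair. 10 = 4(2)+2, so the system is aromatic and both rings count as aromatic (indole).
The 6-membered ring is fully conjugated (every ring atom contributes a p orbital); 3 ring double bonds give 6 π electrons. Since 6 = 4n+2 (n=1), it is aromatic (benzene ring).
The second 6-membered ring has four sp³ carbons, so it is not fully conjugated — not aromatic (cyclohexane ring).
The fused 6/5-membered bicyclic (with one N–H) is a single π system with 9 sp² atoms and 10 π electrons from ring double bonds plus a heteroatom lone pair. 10 = 4(2)+2, so the system is aromatic and both rings count as aromatic (indole).
5 of the 6 rings are aromatic. Total: 5.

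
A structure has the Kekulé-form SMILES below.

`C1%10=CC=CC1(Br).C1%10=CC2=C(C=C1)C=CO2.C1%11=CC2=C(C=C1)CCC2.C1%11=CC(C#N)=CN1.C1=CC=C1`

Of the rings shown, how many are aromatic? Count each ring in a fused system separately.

The SMILES encodes a five-membered carbon ring with two conjugated C=C double bonds and one sp³ carbon; a six-membered carbon ring with three alternating C=C double bonds, fused to a five-membered ring containing one oxygen and two C=C double bonds; a six-membered carbon ring with three alternating C=C double bonds, fused to a saturated five-membered carbon ring; a five-membered ring of four carbons and one nitrogen bearing a hydrogen, with two C=C double bonds; a four-membered carbon ring with two alternating C=C double bonds.
The 5-membered ring has one sp³ carbon, so it is not fully conjugated — not aromatic (cyclopentadiene).
The fused 6/5-membered bicyclic (with one oxygen) is a single π system with 9 sp² atoms and 10 π electrons from ring double bonds plus a heteroatom lone pair. 10 = 4(2)+2, so the system is aromatic and both rings count as aromatic (benzofuran).
The 6-membered ring is fully conjugated (every ring atom contributes a p orbital); 3 ring double bonds give 6 π electrons. Since 6 = 4n+2 (n=1), it is aromatic (benzene ring).
The second 5-membered ring has three sp³ carbons, so it is not fully conjugated — not aromatic (cyclopentane ring).
The 5-membered ring with one N–H is fully conjugated (every ring atom contributes a p orbital); 2 ring double bonds (4 π electrons) plus a heteroatom lone pair (2) give 6 π electrons. Since 6 = 4n+2 (n=1), it is aromatic (pyrrole).
The 4-membered ring has only sp² ring atoms; a planar conformation would have a fully conjugated π system of 4 electrons. But 4 = 4(1), which is 4n not 4n+2, so it is not aromatic (cyclobutadiene) — cyclobutadiene is antiaromatic and distorts to a rectangle.
4 of the 7 rings are aromatic. Total: 4.

4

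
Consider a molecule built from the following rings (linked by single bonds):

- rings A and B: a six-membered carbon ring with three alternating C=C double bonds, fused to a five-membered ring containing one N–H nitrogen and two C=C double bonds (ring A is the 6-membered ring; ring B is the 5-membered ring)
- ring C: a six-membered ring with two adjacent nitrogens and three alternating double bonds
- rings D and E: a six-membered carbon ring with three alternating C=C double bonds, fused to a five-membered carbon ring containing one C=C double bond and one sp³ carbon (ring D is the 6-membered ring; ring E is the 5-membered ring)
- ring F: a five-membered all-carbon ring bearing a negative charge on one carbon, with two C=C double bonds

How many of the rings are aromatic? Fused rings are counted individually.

5

Rings A and B form a fused bicyclic system (with one N–H) with 9 sp² atoms and 10 π electrons from ring double bonds plus a heteroatom lone pair. 10 = 4(2)+2, so the system is aromatic and both rings count as aromatic (indole).
Ring C has a continuous p-orbital overlap around the ring; 3 ring double bonds give 6 π electrons. 6 = 4(1)+2, so ring C is aromatic (pyridazine).
Ring D has a continuous p-orbital overlap around the ring; 3 ring double bonds give 6 π electrons. That satisfies 4n+2 with n=1, so ring D is aromatic (benzene ring).
Ring E has one sp³ carbon, so it is not fully conjugated — not aromatic (cyclopentene ring).
Ring F is fully conjugated (every ring atom contributes a p orbital); 2 ring double bonds (4 π electrons) plus the carbanion lone pair (2) give 6 π electrons. 6 = 4(1)+2, so ring F is aromatic (cyclopentadienyl anion).
Aromatic: A, B, C, D, F. Total: 5.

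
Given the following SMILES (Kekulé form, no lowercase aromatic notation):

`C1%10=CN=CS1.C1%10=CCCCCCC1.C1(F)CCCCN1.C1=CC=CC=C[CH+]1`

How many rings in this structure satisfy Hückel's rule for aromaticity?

2

The SMILES encodes a five-membered ring with a sulfur at position 1 and a nitrogen at position 3 (in a C=N bond), with two double bonds; an eight-membered carbon ring with one C=C double bond; a six-membered saturated ring of five carbons and one N–H nitrogen; a seven-membered all-carbon ring bearing a positive charge on one carbon, with three C=C double bonds.
The 5-membered ring with one sulfur and one =N– has a continuous p-orbital overlap around the ring; 2 ring double bonds (4 π electrons) plus a heteroatom lone pair (2) give 6 π electrons. Since 6 = 4n+2 (n=1), it is aromatic (thiazole).
The 8-membered ring has six sp³ carbons, so it is not fully conjugated — not aromatic (cyclooctene).
The 6-membered ring with one N–H has only sp³ atoms, so it is not fully conjugated — not aromatic (piperidine).
The 7-membered ring has a continuous p-orbital overlap around the ring; 3 ring double bonds (6 π electrons) plus the carbocation's empty p orbital (0, but keeps the ring conjugated) give 6 π electrons. Since 6 = 4n+2 (n=1), it is aromatic (tropylium cation).
2 of the 4 rings are aromatic. Total: 2.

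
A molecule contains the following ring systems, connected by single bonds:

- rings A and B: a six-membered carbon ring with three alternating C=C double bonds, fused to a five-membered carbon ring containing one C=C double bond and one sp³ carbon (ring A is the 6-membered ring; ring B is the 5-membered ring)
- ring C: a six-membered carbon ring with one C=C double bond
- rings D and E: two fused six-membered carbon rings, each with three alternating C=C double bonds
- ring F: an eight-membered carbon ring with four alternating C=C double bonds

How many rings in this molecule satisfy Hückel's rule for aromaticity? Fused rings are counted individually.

3

Ring A is planar and fully conjugated; 3 ring double bonds give 6 π electrons. 6 = 4(1)+2, so ring A is aromatic (benzene ring).
Ring B has one sp³ carbon, so it is not fully conjugated — not aromatic (cyclopentene ring).
Ring C has four sp³ carbons, so it is not fully conjugated — not aromatic (cyclohexene).
Rings D and E form a fused bicyclic system with 10 sp² atoms and 10 π electrons from ring double bonds. 10 = 4(2)+2, so the system is aromatic and both rings count as aromatic (naphthalene).
Ring F has only sp² ring atoms; a planar conformation would have a fully conjugated π system of 8 electrons. But 8 = 4(2), which is 4n not 4n+2, so ring F is not aromatic (cyclooctatetraene) — cyclooctatetraene distorts into a non-planar tub to avoid antiaromaticity.
Aromatic: A, D, E. Total: 3.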